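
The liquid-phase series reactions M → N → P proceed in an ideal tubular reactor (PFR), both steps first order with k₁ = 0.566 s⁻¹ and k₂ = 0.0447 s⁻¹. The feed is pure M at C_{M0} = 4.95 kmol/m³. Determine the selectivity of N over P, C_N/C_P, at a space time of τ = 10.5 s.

For first-order series with pure M initially, C_N(τ) = k₁C_{M0}/(k₂−k₁)·(e^(−k₁τ) − e^(−k₂τ)).
e^(−k₁τ) = e^(−0.566×10.5) = e^(−5.943) = 0.002624; e^(−k₂τ) = e^(−0.4693) = 0.6254.
C_N = 0.566×4.95/(0.0447−0.566) × (0.002624−0.6254) = (-5.374)×(-0.6228) = 3.347 kmol/m³.
C_M = C_{M0}e^(−k₁τ) = 0.01299 kmol/m³, so C_P = C_{M0}−C_M−C_N = 1.590 kmol/m³; C_N/C_P = 2.11.

2.11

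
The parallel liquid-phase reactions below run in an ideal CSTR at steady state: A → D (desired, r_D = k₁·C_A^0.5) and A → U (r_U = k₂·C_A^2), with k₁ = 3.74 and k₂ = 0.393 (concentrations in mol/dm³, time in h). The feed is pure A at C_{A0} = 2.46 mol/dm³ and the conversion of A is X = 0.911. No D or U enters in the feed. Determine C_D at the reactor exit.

Exit C_A = C_{A0}(1−X) = 2.46×0.0890 = 0.2189 mol/dm³.
In a CSTR the entire volume is at exit conditions, so r_D = 3.74×0.2189^0.5 = 1.750 and r_U = 0.393×0.2189^2 = 0.01884.
Fraction of consumed A going to D: r_D/(r_D+r_U) = 0.9893.
C_D = 0.9893·C_{A0}·X = 0.9893×2.46×0.911 = 2.22 mol/dm³.

2.22 mol/dm³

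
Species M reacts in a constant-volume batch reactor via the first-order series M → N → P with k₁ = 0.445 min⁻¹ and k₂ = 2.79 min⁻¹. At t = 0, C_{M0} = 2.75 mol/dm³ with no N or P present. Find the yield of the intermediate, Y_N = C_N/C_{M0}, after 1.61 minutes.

Solving the coupled first-order balances gives C_N(t) = [k₁/(k₂−k₁)]·C_{M0}·(e^(−k₁t) − e^(−k₂t)).
e^(−k₁t) = e^(−0.445×1.61) = e^(−0.7165) = 0.4885; e^(−k₂t) = e^(−4.492) = 0.01120.
C_N = 0.445×2.75/(2.79−0.445) × (0.4885−0.01120) = 0.5219×0.4773 = 0.2491 mol/dm³.
Y_N = C_N/C_{M0} = 0.2491/2.75 = 0.0906.

0.0906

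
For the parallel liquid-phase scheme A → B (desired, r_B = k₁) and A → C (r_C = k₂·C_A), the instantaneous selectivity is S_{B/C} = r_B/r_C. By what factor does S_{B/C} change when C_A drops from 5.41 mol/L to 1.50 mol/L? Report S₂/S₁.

S_{B/C} = (k₁/k₂)·C_A⁻¹, so S₂/S₁ = (C_{A,2}/C_{A,1})⁻¹.
= 5.41/1.50 = 3.61.

3.61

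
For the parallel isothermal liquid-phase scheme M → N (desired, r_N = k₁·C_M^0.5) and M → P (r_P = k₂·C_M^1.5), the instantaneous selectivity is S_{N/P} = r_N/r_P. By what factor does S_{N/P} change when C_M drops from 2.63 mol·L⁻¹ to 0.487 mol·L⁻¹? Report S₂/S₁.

5.40

S_{N/P} = (k₁/k₂)·C_M⁻¹, so S₂/S₁ = (C_{M,2}/C_{M,1})⁻¹.
= 2.63/0.487 = 5.40.
Selectivity toward N rises as C_M falls — low-concentration operation is favoured.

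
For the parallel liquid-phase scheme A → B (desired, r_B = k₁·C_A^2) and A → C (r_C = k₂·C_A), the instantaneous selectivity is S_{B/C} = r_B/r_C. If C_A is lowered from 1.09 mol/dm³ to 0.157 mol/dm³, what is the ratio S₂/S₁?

0.144

S_{B/C} = (k₁/k₂)·C_A, so S₂/S₁ = (C_{A,2}/C_{A,1}).
= 0.157/1.09 = 0.144.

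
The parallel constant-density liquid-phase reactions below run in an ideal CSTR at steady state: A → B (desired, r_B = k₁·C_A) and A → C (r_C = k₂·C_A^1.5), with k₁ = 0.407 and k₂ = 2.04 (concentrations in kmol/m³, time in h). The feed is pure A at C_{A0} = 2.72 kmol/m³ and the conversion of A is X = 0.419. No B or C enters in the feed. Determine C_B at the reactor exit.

Exit C_A = C_{A0}(1−X) = 2.72×0.581 = 1.580 kmol/m³.
Rates in a CSTR are evaluated at the outlet concentration: r_B = 0.407×1.580 = 0.6432, r_C = 2.04×1.580^1.5 = 4.053.
Fraction of consumed A going to B: r_B/(r_B+r_C) = 0.1370.
C_B = 0.1370·C_{A0}·X = 0.1370×2.72×0.419 = 0.156 kmol/m³.

0.156 kmol/m³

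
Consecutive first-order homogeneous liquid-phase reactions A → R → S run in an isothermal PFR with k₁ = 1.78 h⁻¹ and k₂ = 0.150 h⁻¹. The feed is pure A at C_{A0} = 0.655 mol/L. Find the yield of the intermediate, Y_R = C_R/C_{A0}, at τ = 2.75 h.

0.715

For first-order series with pure A initially, C_R(τ) = k₁C_{A0}/(k₂−k₁)·(e^(−k₁τ) − e^(−k₂τ)).
e^(−k₁τ) = e^(−1.78×2.75) = e^(−4.895) = 0.007484; e^(−k₂τ) = e^(−0.4125) = 0.6620.
C_R = 1.78×0.655/(0.150−1.78) × (0.007484−0.6620) = (-0.7153)×(-0.6545) = 0.4682 mol/L.
Y_R = C_R/C_{A0} = 0.4682/0.655 = 0.715.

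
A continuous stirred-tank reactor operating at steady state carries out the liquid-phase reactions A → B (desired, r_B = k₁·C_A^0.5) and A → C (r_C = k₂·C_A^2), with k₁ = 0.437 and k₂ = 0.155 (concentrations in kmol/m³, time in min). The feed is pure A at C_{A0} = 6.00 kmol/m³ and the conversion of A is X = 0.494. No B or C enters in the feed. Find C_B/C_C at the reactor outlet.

Exit C_A = C_{A0}(1−X) = 6.00×0.506 = 3.036 kmol/m³.
Rates in a CSTR are evaluated at the outlet concentration: r_B = 0.437×3.036^0.5 = 0.7614, r_C = 0.155×3.036^2 = 1.429.
Overall selectivity = C_B/C_C = r_Bτ/(r_Cτ) = r_B/r_C = 0.533.

0.533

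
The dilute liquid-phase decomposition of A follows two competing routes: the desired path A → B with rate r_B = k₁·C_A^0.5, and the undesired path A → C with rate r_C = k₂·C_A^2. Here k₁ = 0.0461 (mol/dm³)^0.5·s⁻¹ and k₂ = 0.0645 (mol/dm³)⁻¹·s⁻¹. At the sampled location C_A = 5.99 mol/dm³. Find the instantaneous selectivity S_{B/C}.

0.0488

S_{B/C} = r_B/r_C = (k₁·C_A^0.5)/(k₂·C_A^2) = (k₁/k₂)·C_A^-1.5.
= (0.0461×5.990^0.5) / (0.0645×5.990^2) = 0.1128/2.314 = 0.0488.
The undesired path is higher order in A, so low C_A (CSTR or dilute feed) favours B.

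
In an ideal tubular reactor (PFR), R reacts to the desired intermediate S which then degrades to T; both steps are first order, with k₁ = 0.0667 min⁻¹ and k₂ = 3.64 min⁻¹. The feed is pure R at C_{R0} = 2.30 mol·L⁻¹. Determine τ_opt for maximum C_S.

For first-order series the maximum of C_S occurs at τ_opt = ln(k₂/k₁)/(k₂−k₁).
= ln(3.64/0.0667)/(3.64−0.0667) = ln(54.57)/3.573 = 4.000/3.573 = 1.12 min.

1.12 min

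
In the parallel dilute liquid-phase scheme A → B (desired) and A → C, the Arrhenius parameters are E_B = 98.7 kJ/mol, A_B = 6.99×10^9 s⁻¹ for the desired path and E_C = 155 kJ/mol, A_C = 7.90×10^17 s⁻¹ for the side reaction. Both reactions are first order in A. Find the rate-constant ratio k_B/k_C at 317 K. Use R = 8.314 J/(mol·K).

k_B/k_C = (A_B/A_C)·exp[−(E_B−E_C)/(RT)] = (A_B/A_C)·exp[(E_C−E_B)/(RT)].
(E_C−E_B)/(RT) = (155−98.7)×10³/(8.314×317) = 56300/2636 = 21.36.
k_B/k_C = (6.99×10^9/7.90×10^17)·exp(21.36) = 8.848×10^-9 × 1.894×10^9 = 16.8.
Since E_B < E_C, lowering the temperature improves selectivity toward B.

16.8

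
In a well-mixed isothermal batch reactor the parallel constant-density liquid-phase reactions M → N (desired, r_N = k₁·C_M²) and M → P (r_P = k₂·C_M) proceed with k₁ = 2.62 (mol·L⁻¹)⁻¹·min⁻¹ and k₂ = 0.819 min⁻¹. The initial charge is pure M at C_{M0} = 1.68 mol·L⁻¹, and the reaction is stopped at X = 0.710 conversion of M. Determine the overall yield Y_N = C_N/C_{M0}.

C_M = C_{M0}(1−X) = 0.4872 mol·L⁻¹.
Along a PFR/batch, dC_P/dC_M = −r_P/(r_N+r_P) = −k₂/(k₂+k₁·C_M).
Integrating from C_{M0} to C_M: C_P = (0.819/2.62)·ln[(0.819+2.62·1.68)/(0.819+2.62·0.487)] = 0.3126·ln(5.221/2.095) = 0.2853 mol·L⁻¹.
Then C_N = (C_{M0}−C_M) − C_P = 1.193 − 0.2853 = 0.9075 mol·L⁻¹.
Y_N = C_N/C_{M0} = 0.9075/1.68 = 0.540.

0.540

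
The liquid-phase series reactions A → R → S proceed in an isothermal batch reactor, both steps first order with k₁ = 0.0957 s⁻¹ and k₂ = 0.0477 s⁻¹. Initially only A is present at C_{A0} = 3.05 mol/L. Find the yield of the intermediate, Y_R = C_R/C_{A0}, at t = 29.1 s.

Solving the coupled first-order balances gives C_R(t) = [k₁/(k₂−k₁)]·C_{A0}·(e^(−k₁t) − e^(−k₂t)).
e^(−k₁t) = e^(−0.0957×29.1) = e^(−2.785) = 0.06174; e^(−k₂t) = e^(−1.388) = 0.2496.
C_R = 0.0957×3.05/(0.0477−0.0957) × (0.06174−0.2496) = (-6.081)×(-0.1878) = 1.142 mol/L.
Y_R = C_R/C_{A0} = 1.142/3.05 = 0.374.

0.374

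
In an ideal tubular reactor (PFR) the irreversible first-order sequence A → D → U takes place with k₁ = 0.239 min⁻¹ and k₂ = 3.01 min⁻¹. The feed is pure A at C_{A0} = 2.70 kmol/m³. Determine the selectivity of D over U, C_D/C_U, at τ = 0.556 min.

For first-order series with pure A initially, C_D(τ) = k₁C_{A0}/(k₂−k₁)·(e^(−k₁τ) − e^(−k₂τ)).
e^(−k₁τ) = e^(−0.239×0.556) = e^(−0.1329) = 0.8756; e^(−k₂τ) = e^(−1.674) = 0.1876.
C_D = 0.239×2.70/(3.01−0.239) × (0.8756−0.1876) = 0.2329×0.6880 = 0.1602 kmol/m³.
C_A = C_{A0}e^(−k₁τ) = 2.364 kmol/m³, so C_U = C_{A0}−C_A−C_D = 0.1758 kmol/m³; C_D/C_U = 0.912.

0.912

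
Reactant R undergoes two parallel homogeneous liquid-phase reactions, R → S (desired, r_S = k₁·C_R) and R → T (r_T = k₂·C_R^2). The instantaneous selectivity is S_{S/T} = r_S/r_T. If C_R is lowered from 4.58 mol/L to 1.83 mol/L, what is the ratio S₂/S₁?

S_{S/T} = (k₁/k₂)·C_R⁻¹, so S₂/S₁ = (C_{R,2}/C_{R,1})⁻¹.
= 4.58/1.83 = 2.50.
Selectivity toward S rises as C_R falls — low-concentration operation is favoured.

2.50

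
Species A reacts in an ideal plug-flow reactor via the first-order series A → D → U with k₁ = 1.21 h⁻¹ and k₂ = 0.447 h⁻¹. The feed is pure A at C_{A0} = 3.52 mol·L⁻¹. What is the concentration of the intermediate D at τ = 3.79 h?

0.969 mol·L⁻¹

For first-order series with pure A initially, C_D(τ) = k₁C_{A0}/(k₂−k₁)·(e^(−k₁τ) − e^(−k₂τ)).
e^(−k₁τ) = e^(−1.21×3.79) = e^(−4.586) = 0.01019; e^(−k₂τ) = e^(−1.694) = 0.1838.
C_D = 1.21×3.52/(0.447−1.21) × (0.01019−0.1838) = (-5.582)×(-0.1736) = 0.9689 mol·L⁻¹.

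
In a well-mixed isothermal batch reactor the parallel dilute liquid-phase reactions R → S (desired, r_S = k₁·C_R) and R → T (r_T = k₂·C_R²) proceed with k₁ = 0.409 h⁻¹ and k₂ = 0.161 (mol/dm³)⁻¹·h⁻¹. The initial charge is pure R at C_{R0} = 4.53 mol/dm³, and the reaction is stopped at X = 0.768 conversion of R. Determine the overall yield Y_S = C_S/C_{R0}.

C_R = C_{R0}(1−X) = 1.051 mol/dm³.
Along a PFR/batch, dC_S/dC_R = −r_S/(r_S+r_T) = −k₁/(k₁+k₂·C_R).
Integrating from C_{R0} to C_R: C_S = (0.409/0.161)·ln[(0.409+0.161·4.53)/(0.409+0.161·1.05)] = 2.540·ln(1.138/0.5782) = 1.721 mol/dm³.
Y_S = C_S/C_{R0} = 1.721/4.53 = 0.380.

0.380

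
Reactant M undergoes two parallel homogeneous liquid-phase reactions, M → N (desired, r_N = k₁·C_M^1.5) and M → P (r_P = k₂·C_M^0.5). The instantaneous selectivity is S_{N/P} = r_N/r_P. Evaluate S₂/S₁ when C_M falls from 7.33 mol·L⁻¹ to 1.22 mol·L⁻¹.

0.166

S_{N/P} = (k₁/k₂)·C_M, so S₂/S₁ = (C_{M,2}/C_{M,1}).
= 1.22/7.33 = 0.166.
Selectivity toward N falls as C_M falls — high-concentration operation is favoured.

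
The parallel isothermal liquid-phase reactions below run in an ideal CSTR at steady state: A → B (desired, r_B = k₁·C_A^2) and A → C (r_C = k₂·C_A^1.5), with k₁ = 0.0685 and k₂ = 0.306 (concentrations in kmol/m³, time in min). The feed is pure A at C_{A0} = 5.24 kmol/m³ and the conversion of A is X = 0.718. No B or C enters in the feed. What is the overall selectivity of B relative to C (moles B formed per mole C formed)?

Exit C_A = C_{A0}(1−X) = 5.24×0.282 = 1.478 kmol/m³.
A CSTR operates uniformly at the exit composition, giving r_B = 0.1496 and r_C = 0.5497 (each k·C_A^n at C_A = 1.478).
Overall selectivity = C_B/C_C = r_Bτ/(r_Cτ) = r_B/r_C = 0.272.

0.272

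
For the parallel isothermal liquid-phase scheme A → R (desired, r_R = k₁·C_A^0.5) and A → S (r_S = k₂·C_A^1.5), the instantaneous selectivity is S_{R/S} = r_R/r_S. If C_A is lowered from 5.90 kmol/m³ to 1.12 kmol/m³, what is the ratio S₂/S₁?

S_{R/S} = (k₁/k₂)·C_A⁻¹, so S₂/S₁ = (C_{A,2}/C_{A,1})⁻¹.
= 5.90/1.12 = 5.27.

5.27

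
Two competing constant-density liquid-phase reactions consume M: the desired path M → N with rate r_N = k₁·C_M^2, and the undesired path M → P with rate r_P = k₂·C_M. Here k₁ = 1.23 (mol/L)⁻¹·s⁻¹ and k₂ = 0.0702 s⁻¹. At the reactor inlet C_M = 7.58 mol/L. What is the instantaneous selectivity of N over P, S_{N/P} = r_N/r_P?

133

S_{N/P} = r_N/r_P = (k₁·C_M^2)/(k₂·C_M) = (k₁/k₂)·C_M.
= (1.23×7.580^2) / (0.0702×7.580) = 70.67/0.5321 = 133.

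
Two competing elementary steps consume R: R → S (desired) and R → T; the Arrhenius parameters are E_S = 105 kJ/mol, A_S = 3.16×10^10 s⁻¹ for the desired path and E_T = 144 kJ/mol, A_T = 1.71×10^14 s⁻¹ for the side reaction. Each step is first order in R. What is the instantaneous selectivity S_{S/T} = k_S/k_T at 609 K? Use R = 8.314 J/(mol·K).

0.409

Since both paths have the same order in R, the concentration cancels and S_{S/T} = k_S/k_T = (A_S/A_T)·exp[(E_T−E_S)/(RT)].
(E_T−E_S)/(RT) = (144−105)×10³/(8.314×609) = 39000/5063 = 7.703.
k_S/k_T = (3.16×10^10/1.71×10^14)·exp(7.703) = 1.848×10^-4 × 2214 = 0.409.
Since E_S < E_T, lowering the temperature improves selectivity toward S.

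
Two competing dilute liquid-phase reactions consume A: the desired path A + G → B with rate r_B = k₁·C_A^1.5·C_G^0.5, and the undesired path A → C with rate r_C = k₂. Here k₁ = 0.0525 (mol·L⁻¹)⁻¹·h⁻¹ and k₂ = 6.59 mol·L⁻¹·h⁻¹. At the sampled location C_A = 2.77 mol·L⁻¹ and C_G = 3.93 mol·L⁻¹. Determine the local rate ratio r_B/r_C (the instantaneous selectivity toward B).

S_{B/C} = r_B/r_C = (k₁·C_A^1.5·C_G^0.5)/(k₂) = (k₁/k₂)·C_A^1.5·C_G^0.5.
= (0.0525×2.770^1.5×3.930^0.5) / (6.59) = 0.4798/6.590 = 0.0728.

0.0728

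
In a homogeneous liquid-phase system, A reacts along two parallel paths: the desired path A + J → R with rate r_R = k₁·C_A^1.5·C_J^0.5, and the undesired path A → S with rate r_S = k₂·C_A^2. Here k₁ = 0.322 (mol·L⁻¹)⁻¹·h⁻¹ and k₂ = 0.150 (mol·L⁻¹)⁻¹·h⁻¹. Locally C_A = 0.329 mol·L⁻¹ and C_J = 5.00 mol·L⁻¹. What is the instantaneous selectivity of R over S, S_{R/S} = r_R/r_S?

8.37

S_{R/S} = r_R/r_S = (k₁·C_A^1.5·C_J^0.5)/(k₂·C_A^2) = (k₁/k₂)·C_A^-0.5·C_J^0.5.
= (0.322×0.3290^1.5×5.000^0.5) / (0.150×0.3290^2) = 0.1359/0.01624 = 8.37.
The undesired path is higher order in A, so low C_A (CSTR or dilute feed) favours R.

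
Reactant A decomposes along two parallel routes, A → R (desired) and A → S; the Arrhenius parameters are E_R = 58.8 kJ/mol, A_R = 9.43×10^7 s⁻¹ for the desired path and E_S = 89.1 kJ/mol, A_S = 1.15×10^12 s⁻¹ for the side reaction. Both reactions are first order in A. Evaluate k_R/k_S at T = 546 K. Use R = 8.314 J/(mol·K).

k_R/k_S = (A_R/A_S)·exp[−(E_R−E_S)/(RT)] = (A_R/A_S)·exp[(E_S−E_R)/(RT)].
(E_S−E_R)/(RT) = (89.1−58.8)×10³/(8.314×546) = 30300/4539 = 6.675.
k_R/k_S = (9.43×10^7/1.15×10^12)·exp(6.675) = 8.200×10^-5 × 792.2 = 0.0650.
Since E_R < E_S, lowering the temperature improves selectivity toward R.

0.0650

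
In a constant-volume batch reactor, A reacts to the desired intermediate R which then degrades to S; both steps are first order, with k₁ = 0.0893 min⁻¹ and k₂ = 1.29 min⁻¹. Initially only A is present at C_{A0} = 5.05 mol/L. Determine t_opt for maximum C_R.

2.22 min

Setting dC_R/dt = 0 gives t_opt = ln(k₂/k₁)/(k₂−k₁).
= ln(1.29/0.0893)/(1.29−0.0893) = ln(14.45)/1.201 = 2.670/1.201 = 2.22 min.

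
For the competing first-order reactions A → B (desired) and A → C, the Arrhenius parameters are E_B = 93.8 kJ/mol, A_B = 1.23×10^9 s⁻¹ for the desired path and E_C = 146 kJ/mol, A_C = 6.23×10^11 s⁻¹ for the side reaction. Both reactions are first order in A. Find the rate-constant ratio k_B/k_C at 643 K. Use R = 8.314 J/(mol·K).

34.4

k_B/k_C = (A_B/A_C)·exp[−(E_B−E_C)/(RT)] = (A_B/A_C)·exp[(E_C−E_B)/(RT)].
(E_C−E_B)/(RT) = (146−93.8)×10³/(8.314×643) = 52200/5346 = 9.764.
k_B/k_C = (1.23×10^9/6.23×10^11)·exp(9.764) = 0.001974 × 17405 = 34.4.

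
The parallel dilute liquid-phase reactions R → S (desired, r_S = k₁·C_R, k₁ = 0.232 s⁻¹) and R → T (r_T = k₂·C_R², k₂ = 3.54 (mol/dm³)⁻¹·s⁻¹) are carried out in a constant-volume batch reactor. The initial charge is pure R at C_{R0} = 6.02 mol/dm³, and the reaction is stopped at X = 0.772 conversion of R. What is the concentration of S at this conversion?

C_R = C_{R0}(1−X) = 1.373 mol/dm³.
Along a PFR/batch, dC_S/dC_R = −r_S/(r_S+r_T) = −k₁/(k₁+k₂·C_R).
Integrating from C_{R0} to C_R: C_S = (0.232/3.54)·ln[(0.232+3.54·6.02)/(0.232+3.54·1.37)] = 0.06554·ln(21.54/5.091) = 0.09454 mol/dm³.

0.0945 mol/dm³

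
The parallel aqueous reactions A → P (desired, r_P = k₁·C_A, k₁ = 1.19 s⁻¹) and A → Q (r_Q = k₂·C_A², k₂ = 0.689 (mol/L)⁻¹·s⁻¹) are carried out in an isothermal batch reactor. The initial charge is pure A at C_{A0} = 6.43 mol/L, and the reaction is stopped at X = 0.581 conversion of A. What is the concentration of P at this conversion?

C_A = C_{A0}(1−X) = 2.694 mol/L.
Along a PFR/batch, dC_P/dC_A = −r_P/(r_P+r_Q) = −k₁/(k₁+k₂·C_A).
Integrating from C_{A0} to C_A: C_P = (1.19/0.689)·ln[(1.19+0.689·6.43)/(1.19+0.689·2.69)] = 1.727·ln(5.620/3.046) = 1.058 mol/L.

1.06 mol/L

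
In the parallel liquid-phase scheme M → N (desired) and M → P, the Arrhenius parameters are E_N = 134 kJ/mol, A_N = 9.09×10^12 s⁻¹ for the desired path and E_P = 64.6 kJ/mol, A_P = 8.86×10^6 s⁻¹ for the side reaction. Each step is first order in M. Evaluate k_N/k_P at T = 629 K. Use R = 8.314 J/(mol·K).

1.77

Since both paths have the same order in M, the concentration cancels and S_{N/P} = k_N/k_P = (A_N/A_P)·exp[(E_P−E_N)/(RT)].
(E_P−E_N)/(RT) = (64.6−134)×10³/(8.314×629) = -69400/5230 = -13.27.
k_N/k_P = (9.09×10^12/8.86×10^6)·exp(-13.27) = 1.026×10^6 × 1.724×10^-6 = 1.77.
Since E_N > E_P, raising the temperature improves selectivity toward N.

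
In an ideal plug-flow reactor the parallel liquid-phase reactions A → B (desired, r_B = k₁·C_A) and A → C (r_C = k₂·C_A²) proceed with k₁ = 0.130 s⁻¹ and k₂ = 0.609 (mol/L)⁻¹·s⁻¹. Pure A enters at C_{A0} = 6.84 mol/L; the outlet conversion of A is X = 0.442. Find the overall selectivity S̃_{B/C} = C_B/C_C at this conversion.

C_A = C_{A0}(1−X) = 3.817 mol/L.
Along a PFR/batch, dC_B/dC_A = −r_B/(r_B+r_C) = −k₁/(k₁+k₂·C_A).
Integrating from C_{A0} to C_A: C_B = (0.130/0.609)·ln[(0.130+0.609·6.84)/(0.130+0.609·3.82)] = 0.2135·ln(4.296/2.454) = 0.1195 mol/L.
C_C = (C_{A0}−C_A)−C_B = 2.904 mol/L; S̃_{B/C} = 0.1195/2.904 = 0.0411.

0.0411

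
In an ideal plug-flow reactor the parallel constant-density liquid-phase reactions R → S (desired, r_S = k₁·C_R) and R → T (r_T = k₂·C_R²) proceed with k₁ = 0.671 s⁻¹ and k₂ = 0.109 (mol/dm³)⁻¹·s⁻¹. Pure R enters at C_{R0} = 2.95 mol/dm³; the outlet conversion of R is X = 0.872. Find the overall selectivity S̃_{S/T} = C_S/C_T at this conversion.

C_R = C_{R0}(1−X) = 0.3776 mol/dm³.
Along a PFR/batch, dC_S/dC_R = −r_S/(r_S+r_T) = −k₁/(k₁+k₂·C_R).
Integrating from C_{R0} to C_R: C_S = (0.671/0.109)·ln[(0.671+0.109·2.95)/(0.671+0.109·0.378)] = 6.156·ln(0.9926/0.7122) = 2.044 mol/dm³.
C_T = (C_{R0}−C_R)−C_S = 0.5288 mol/dm³; S̃_{S/T} = 2.044/0.5288 = 3.86.

3.86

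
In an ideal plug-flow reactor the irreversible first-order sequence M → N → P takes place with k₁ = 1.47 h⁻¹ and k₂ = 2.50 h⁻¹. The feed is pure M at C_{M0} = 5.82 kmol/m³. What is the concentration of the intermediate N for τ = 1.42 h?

The intermediate concentration in a first-order A→B→C sequence is C_N = k₁C_{M0}(e^(−k₁τ) − e^(−k₂τ))/(k₂−k₁).
e^(−k₁τ) = e^(−1.47×1.42) = e^(−2.087) = 0.1240; e^(−k₂τ) = e^(−3.550) = 0.02872.
C_N = 1.47×5.82/(2.50−1.47) × (0.1240−0.02872) = 8.306×0.09528 = 0.7915 kmol/m³.

0.791 kmol/m³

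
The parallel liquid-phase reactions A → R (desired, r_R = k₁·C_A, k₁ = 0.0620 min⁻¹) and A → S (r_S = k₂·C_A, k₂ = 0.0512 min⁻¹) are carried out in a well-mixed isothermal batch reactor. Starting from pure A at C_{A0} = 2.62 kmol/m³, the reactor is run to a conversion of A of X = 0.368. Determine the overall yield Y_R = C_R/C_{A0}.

0.202

C_A = C_{A0}(1−X) = 1.656 kmol/m³.
Both paths are first order in A, so the instantaneous fraction to R is constant: dC_R/d(−C_A) = k₁/(k₁+k₂) = 0.5477.
C_R = 0.5477·(C_{A0}−C_A) = 0.5477×0.9642 = 0.528 kmol/m³.
Y_R = C_R/C_{A0} = 0.5281/2.62 = 0.202.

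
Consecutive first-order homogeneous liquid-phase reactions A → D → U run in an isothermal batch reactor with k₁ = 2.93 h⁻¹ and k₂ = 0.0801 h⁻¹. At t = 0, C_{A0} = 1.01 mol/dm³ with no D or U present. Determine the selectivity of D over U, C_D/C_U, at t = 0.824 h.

21.7

For first-order series with pure A initially, C_D(t) = k₁C_{A0}/(k₂−k₁)·(e^(−k₁t) − e^(−k₂t)).
e^(−k₁t) = e^(−2.93×0.824) = e^(−2.414) = 0.08943; e^(−k₂t) = e^(−0.06600) = 0.9361.
C_D = 2.93×1.01/(0.0801−2.93) × (0.08943−0.9361) = (-1.038)×(-0.8467) = 0.8792 mol/dm³.
C_A = C_{A0}e^(−k₁t) = 0.09032 mol/dm³, so C_U = C_{A0}−C_A−C_D = 0.04047 mol/dm³; C_D/C_U = 21.7.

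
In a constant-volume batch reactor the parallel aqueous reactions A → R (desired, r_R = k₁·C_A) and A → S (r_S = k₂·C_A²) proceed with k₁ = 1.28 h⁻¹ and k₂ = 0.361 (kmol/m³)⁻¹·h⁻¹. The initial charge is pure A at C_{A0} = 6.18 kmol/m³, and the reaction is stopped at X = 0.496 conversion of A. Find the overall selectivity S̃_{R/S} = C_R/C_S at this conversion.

0.779

C_A = C_{A0}(1−X) = 3.115 kmol/m³.
Along a PFR/batch, dC_R/dC_A = −r_R/(r_R+r_S) = −k₁/(k₁+k₂·C_A).
Integrating from C_{A0} to C_A: C_R = (1.28/0.361)·ln[(1.28+0.361·6.18)/(1.28+0.361·3.11)] = 3.546·ln(3.511/2.404) = 1.342 kmol/m³.
C_S = (C_{A0}−C_A)−C_R = 1.723 kmol/m³; S̃_{R/S} = 1.342/1.723 = 0.779.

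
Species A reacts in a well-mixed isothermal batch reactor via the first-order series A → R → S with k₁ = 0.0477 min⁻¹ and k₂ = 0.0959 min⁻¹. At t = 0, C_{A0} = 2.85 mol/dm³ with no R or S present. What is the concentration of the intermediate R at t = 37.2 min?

For first-order series with pure A initially, C_R(t) = k₁C_{A0}/(k₂−k₁)·(e^(−k₁t) − e^(−k₂t)).
e^(−k₁t) = e^(−0.0477×37.2) = e^(−1.774) = 0.1696; e^(−k₂t) = e^(−3.567) = 0.02823.
C_R = 0.0477×2.85/(0.0959−0.0477) × (0.1696−0.02823) = 2.820×0.1414 = 0.3987 mol/dm³.

0.399 mol/dm³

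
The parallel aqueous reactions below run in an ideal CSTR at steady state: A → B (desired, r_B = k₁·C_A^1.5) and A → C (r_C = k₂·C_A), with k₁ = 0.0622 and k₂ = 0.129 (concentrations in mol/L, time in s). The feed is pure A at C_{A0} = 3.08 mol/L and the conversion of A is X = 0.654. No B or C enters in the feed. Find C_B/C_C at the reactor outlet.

0.498

Exit C_A = C_{A0}(1−X) = 3.08×0.346 = 1.066 mol/L.
Rates in a CSTR are evaluated at the outlet concentration: r_B = 0.0622×1.066^1.5 = 0.06843, r_C = 0.129×1.066 = 0.1375.
Overall selectivity = C_B/C_C = r_Bτ/(r_Cτ) = r_B/r_C = 0.498.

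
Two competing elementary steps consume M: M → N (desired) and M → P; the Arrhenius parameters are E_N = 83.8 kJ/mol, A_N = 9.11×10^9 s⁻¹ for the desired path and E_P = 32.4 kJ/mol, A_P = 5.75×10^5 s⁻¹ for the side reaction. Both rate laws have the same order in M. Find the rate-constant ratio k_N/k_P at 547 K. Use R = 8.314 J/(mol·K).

k_N/k_P = (A_N/A_P)·exp[−(E_N−E_P)/(RT)] = (A_N/A_P)·exp[(E_P−E_N)/(RT)].
(E_P−E_N)/(RT) = (32.4−83.8)×10³/(8.314×547) = -51400/4548 = -11.30.
k_N/k_P = (9.11×10^9/5.75×10^5)·exp(-11.30) = 15843 × 1.234×10^-5 = 0.196.
Since E_N > E_P, raising the temperature improves selectivity toward N.

0.196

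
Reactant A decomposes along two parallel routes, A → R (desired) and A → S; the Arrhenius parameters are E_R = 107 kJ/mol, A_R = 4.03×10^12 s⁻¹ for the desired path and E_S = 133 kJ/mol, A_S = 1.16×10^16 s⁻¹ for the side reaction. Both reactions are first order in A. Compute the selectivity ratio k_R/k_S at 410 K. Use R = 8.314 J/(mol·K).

0.714

With equal orders, S_{R/S} = k_R/k_S = (A_R/A_S)·exp[(E_S−E_R)/(RT)].
(E_S−E_R)/(RT) = (133−107)×10³/(8.314×410) = 26000/3409 = 7.627.
k_R/k_S = (4.03×10^12/1.16×10^16)·exp(7.627) = 3.474×10^-4 × 2054 = 0.714.
Since E_R < E_S, lowering the temperature improves selectivity toward R.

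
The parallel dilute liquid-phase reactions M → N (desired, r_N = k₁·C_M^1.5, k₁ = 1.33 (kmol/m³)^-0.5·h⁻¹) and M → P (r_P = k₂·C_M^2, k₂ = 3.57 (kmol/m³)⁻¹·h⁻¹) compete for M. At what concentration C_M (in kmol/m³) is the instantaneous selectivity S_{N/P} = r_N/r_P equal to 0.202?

3.40 kmol/m³

S_{N/P} = (k₁/k₂)·C_M^-0.5 ⇒ C_M = (S·k₂/k₁)^(-2).
= (0.202×3.57/1.33)^(-2) = (0.5422)^(-2) = 3.40 kmol/m³.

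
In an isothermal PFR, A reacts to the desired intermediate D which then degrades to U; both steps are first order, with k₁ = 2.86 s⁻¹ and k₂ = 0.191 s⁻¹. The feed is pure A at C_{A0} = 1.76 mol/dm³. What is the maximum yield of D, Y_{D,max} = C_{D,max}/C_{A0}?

0.824

At the optimum, C_{D,max}/C_{A0} = (k₁/k₂)^[k₂/(k₂−k₁)].
= (2.86/0.191)^(0.191/(0.191−2.86)) = (14.97)^(-0.07156) = 0.8239.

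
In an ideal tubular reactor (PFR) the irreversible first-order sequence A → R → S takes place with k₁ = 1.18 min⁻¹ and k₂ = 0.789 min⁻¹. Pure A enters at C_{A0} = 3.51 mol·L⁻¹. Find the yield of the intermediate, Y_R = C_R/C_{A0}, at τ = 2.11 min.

The intermediate concentration in a first-order A→B→C sequence is C_R = k₁C_{A0}(e^(−k₁τ) − e^(−k₂τ))/(k₂−k₁).
e^(−k₁τ) = e^(−1.18×2.11) = e^(−2.490) = 0.08293; e^(−k₂τ) = e^(−1.665) = 0.1892.
C_R = 1.18×3.51/(0.789−1.18) × (0.08293−0.1892) = (-10.59)×(-0.1063) = 1.126 mol·L⁻¹.
Y_R = C_R/C_{A0} = 1.126/3.51 = 0.321.

0.321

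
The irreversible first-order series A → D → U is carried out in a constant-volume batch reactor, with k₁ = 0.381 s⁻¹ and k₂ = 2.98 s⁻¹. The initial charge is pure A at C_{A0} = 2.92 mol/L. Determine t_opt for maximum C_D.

The intermediate peaks when r₁ = r₂, i.e. k₁e^(−k₁t) = k₂e^(−k₂t), giving t_opt = ln(k₂/k₁)/(k₂−k₁).
= ln(2.98/0.381)/(2.98−0.381) = ln(7.822)/2.599 = 2.057/2.599 = 0.791 s.

0.791 s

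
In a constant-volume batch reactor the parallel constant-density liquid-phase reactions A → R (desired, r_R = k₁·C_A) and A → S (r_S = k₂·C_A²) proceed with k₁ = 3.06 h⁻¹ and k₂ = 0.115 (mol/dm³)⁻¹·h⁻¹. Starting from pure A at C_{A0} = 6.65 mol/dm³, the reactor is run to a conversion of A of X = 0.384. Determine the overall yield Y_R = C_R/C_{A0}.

C_A = C_{A0}(1−X) = 4.096 mol/dm³.
Along a PFR/batch, dC_R/dC_A = −r_R/(r_R+r_S) = −k₁/(k₁+k₂·C_A).
Integrating from C_{A0} to C_A: C_R = (3.06/0.115)·ln[(3.06+0.115·6.65)/(3.06+0.115·4.10)] = 26.61·ln(3.825/3.531) = 2.126 mol/dm³.
Y_R = C_R/C_{A0} = 2.126/6.65 = 0.320.

0.320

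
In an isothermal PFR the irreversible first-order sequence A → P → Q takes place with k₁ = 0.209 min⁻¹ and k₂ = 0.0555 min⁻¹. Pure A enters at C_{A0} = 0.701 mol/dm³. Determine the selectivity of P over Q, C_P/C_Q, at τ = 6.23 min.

For first-order series with pure A initially, C_P(τ) = k₁C_{A0}/(k₂−k₁)·(e^(−k₁τ) − e^(−k₂τ)).
e^(−k₁τ) = e^(−0.209×6.23) = e^(−1.302) = 0.2720; e^(−k₂τ) = e^(−0.3458) = 0.7077.
C_P = 0.209×0.701/(0.0555−0.209) × (0.2720−0.7077) = (-0.9545)×(-0.4357) = 0.4159 mol/dm³.
C_A = C_{A0}e^(−k₁τ) = 0.1906 mol/dm³, so C_Q = C_{A0}−C_A−C_P = 0.09448 mol/dm³; C_P/C_Q = 4.40.

4.40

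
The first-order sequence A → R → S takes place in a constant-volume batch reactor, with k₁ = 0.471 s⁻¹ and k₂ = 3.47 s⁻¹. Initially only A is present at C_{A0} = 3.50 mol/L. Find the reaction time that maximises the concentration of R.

0.666 s

The intermediate peaks when r₁ = r₂, i.e. k₁e^(−k₁t) = k₂e^(−k₂t), giving t_opt = ln(k₂/k₁)/(k₂−k₁).
= ln(3.47/0.471)/(3.47−0.471) = ln(7.367)/2.999 = 1.997/2.999 = 0.666 s.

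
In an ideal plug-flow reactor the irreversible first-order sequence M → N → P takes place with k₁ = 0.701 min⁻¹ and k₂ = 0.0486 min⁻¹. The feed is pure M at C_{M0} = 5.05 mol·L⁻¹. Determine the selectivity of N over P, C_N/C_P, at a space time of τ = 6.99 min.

3.21

For first-order series with pure M initially, C_N(τ) = k₁C_{M0}/(k₂−k₁)·(e^(−k₁τ) − e^(−k₂τ)).
e^(−k₁τ) = e^(−0.701×6.99) = e^(−4.900) = 0.007447; e^(−k₂τ) = e^(−0.3397) = 0.7120.
C_N = 0.701×5.05/(0.0486−0.701) × (0.007447−0.7120) = (-5.426)×(-0.7045) = 3.823 mol·L⁻¹.
C_M = C_{M0}e^(−k₁τ) = 0.03761 mol·L⁻¹, so C_P = C_{M0}−C_M−C_N = 1.189 mol·L⁻¹; C_N/C_P = 3.21.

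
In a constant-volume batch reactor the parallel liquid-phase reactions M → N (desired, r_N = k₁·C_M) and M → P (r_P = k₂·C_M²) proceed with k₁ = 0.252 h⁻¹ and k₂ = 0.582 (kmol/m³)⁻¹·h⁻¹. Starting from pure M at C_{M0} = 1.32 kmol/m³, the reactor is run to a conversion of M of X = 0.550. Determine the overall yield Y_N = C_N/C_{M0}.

0.175

C_M = C_{M0}(1−X) = 0.5940 kmol/m³.
Along a PFR/batch, dC_N/dC_M = −r_N/(r_N+r_P) = −k₁/(k₁+k₂·C_M).
Integrating from C_{M0} to C_M: C_N = (0.252/0.582)·ln[(0.252+0.582·1.32)/(0.252+0.582·0.594)] = 0.4330·ln(1.020/0.5977) = 0.2315 kmol/m³.
Y_N = C_N/C_{M0} = 0.2315/1.32 = 0.175.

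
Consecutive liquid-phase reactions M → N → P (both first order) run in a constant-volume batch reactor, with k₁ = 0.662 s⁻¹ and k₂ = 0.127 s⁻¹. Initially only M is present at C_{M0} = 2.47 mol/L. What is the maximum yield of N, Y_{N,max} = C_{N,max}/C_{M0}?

For a first-order series the maximum intermediate yield is C_{N,max}/C_{M0} = (k₁/k₂)^[k₂/(k₂−k₁)].
= (0.662/0.127)^(0.127/(0.127−0.662)) = (5.213)^(-0.2374) = 0.6757.

0.676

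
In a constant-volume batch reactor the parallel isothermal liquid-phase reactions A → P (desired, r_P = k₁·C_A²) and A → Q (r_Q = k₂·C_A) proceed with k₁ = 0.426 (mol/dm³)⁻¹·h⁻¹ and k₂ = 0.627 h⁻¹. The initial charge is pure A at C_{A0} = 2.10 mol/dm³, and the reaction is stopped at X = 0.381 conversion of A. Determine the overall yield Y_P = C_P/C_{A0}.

0.203

C_A = C_{A0}(1−X) = 1.300 mol/dm³.
Along a PFR/batch, dC_Q/dC_A = −r_Q/(r_P+r_Q) = −k₂/(k₂+k₁·C_A).
Integrating from C_{A0} to C_A: C_Q = (0.627/0.426)·ln[(0.627+0.426·2.10)/(0.627+0.426·1.30)] = 1.472·ln(1.522/1.181) = 0.3733 mol/dm³.
Then C_P = (C_{A0}−C_A) − C_Q = 0.8001 − 0.3733 = 0.4268 mol/dm³.
Y_P = C_P/C_{A0} = 0.4268/2.10 = 0.203.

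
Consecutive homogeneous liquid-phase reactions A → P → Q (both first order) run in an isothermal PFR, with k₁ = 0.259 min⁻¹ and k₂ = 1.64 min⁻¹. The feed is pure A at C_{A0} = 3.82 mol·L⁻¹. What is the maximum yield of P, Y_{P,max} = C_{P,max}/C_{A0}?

At the optimum, C_{P,max}/C_{A0} = (k₁/k₂)^[k₂/(k₂−k₁)].
= (0.259/1.64)^(1.64/(1.64−0.259)) = (0.1579)^(1.188) = 0.1117.

0.112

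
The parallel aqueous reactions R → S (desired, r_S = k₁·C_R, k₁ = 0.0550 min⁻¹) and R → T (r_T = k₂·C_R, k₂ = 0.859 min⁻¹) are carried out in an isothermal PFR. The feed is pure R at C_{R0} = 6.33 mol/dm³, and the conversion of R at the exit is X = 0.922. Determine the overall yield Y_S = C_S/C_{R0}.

0.0555

C_R = C_{R0}(1−X) = 0.4937 mol/dm³.
Both paths are first order in R, so the instantaneous fraction to S is constant: dC_S/d(−C_R) = k₁/(k₁+k₂) = 0.06018.
C_S = 0.06018·(C_{R0}−C_R) = 0.06018×5.836 = 0.351 mol/dm³.
Y_S = C_S/C_{R0} = 0.3512/6.33 = 0.0555.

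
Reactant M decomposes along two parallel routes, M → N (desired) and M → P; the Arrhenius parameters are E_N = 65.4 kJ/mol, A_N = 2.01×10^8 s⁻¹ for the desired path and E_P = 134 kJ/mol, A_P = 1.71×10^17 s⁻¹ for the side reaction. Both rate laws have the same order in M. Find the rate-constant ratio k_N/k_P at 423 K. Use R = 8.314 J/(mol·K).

0.348

With equal orders, S_{N/P} = k_N/k_P = (A_N/A_P)·exp[(E_P−E_N)/(RT)].
(E_P−E_N)/(RT) = (134−65.4)×10³/(8.314×423) = 68600/3517 = 19.51.
k_N/k_P = (2.01×10^8/1.71×10^17)·exp(19.51) = 1.175×10^-9 × 2.961×10^8 = 0.348.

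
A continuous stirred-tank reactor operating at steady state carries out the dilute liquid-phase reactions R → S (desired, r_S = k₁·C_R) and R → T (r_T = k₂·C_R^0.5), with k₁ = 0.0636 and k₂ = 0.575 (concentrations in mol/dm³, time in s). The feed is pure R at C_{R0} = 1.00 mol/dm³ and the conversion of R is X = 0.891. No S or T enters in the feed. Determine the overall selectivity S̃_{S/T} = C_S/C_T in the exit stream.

0.0365

Exit C_R = C_{R0}(1−X) = 1.00×0.109 = 0.1090 mol/dm³.
Rates in a CSTR are evaluated at the outlet concentration: r_S = 0.0636×0.1090 = 0.006932, r_T = 0.575×0.1090^0.5 = 0.1898.
Overall selectivity = C_S/C_T = r_Sτ/(r_Tτ) = r_S/r_T = 0.0365.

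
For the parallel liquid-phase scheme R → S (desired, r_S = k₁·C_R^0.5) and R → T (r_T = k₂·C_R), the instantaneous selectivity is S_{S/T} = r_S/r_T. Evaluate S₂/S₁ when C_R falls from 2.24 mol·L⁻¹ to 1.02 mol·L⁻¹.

S_{S/T} = (k₁/k₂)·C_R^-0.5, so S₂/S₁ = (C_{R,2}/C_{R,1})^-0.5.
= (1.02/2.24)^(-0.5) = (0.4554)^(-0.5) = 1.48.
Selectivity toward S rises as C_R falls — low-concentration operation is favoured.

1.48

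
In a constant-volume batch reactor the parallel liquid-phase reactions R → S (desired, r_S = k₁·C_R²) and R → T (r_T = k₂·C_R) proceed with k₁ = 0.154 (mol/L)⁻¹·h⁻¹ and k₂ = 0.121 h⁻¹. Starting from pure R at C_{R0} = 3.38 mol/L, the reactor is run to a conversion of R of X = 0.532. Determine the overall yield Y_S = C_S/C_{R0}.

0.401

C_R = C_{R0}(1−X) = 1.582 mol/L.
Along a PFR/batch, dC_T/dC_R = −r_T/(r_S+r_T) = −k₂/(k₂+k₁·C_R).
Integrating from C_{R0} to C_R: C_T = (0.121/0.154)·ln[(0.121+0.154·3.38)/(0.121+0.154·1.58)] = 0.7857·ln(0.6415/0.3646) = 0.4440 mol/L.
Then C_S = (C_{R0}−C_R) − C_T = 1.798 − 0.4440 = 1.354 mol/L.
Y_S = C_S/C_{R0} = 1.354/3.38 = 0.401.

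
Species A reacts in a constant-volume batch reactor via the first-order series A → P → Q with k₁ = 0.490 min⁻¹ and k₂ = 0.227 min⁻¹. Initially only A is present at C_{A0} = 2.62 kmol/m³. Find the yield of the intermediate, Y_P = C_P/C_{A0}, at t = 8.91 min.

Solving the coupled first-order balances gives C_P(t) = [k₁/(k₂−k₁)]·C_{A0}·(e^(−k₁t) − e^(−k₂t)).
e^(−k₁t) = e^(−0.490×8.91) = e^(−4.366) = 0.01270; e^(−k₂t) = e^(−2.023) = 0.1323.
C_P = 0.490×2.62/(0.227−0.490) × (0.01270−0.1323) = (-4.881)×(-0.1196) = 0.5839 kmol/m³.
Y_P = C_P/C_{A0} = 0.5839/2.62 = 0.223.

0.223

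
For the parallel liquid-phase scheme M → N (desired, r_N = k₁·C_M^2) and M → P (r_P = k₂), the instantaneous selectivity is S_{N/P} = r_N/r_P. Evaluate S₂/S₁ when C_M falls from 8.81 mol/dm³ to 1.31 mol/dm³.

S_{N/P} = (k₁/k₂)·C_M^2, so S₂/S₁ = (C_{M,2}/C_{M,1})^2.
= (1.31/8.81)^2 = (0.1487)^2 = 0.0221.
Selectivity toward N falls as C_M falls — high-concentration operation is favoured.

0.0221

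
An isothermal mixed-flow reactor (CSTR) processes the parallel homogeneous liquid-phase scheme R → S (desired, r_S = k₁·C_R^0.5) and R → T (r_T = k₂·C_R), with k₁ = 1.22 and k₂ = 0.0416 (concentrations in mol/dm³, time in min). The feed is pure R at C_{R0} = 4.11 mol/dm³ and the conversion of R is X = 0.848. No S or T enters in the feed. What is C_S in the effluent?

3.39 mol/dm³

Exit C_R = C_{R0}(1−X) = 4.11×0.152 = 0.6247 mol/dm³.
A CSTR operates uniformly at the exit composition, giving r_S = 0.9643 and r_T = 0.02599 (each k·C_R^n at C_R = 0.6247).
Fraction of consumed R going to S: r_S/(r_S+r_T) = 0.9738.
C_S = 0.9738·C_{R0}·X = 0.9738×4.11×0.848 = 3.39 mol/dm³.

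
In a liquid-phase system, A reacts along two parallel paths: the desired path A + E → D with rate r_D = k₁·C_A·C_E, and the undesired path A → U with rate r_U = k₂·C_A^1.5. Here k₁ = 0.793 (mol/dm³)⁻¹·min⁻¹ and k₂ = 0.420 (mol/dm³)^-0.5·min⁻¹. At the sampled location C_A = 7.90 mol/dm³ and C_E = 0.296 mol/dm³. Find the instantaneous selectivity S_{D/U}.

0.199

S_{D/U} = r_D/r_U = (k₁·C_A·C_E)/(k₂·C_A^1.5) = (k₁/k₂)·C_A^-0.5·C_E.
= (0.793×7.900×0.2960) / (0.420×7.900^1.5) = 1.854/9.326 = 0.199.
The undesired path is higher order in A, so low C_A (CSTR or dilute feed) favours D.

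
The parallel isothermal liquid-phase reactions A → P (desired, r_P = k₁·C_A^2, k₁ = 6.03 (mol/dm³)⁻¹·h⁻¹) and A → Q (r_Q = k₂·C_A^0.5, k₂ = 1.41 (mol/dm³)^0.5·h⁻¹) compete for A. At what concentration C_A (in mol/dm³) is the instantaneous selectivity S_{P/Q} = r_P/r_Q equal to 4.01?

S_{P/Q} = (k₁/k₂)·C_A^1.5 ⇒ C_A = (S·k₂/k₁)^(1/1.5).
= (4.01×1.41/6.03)^(0.6667) = (0.9377)^(0.6667) = 0.958 mol/dm³.

0.958 mol/dm³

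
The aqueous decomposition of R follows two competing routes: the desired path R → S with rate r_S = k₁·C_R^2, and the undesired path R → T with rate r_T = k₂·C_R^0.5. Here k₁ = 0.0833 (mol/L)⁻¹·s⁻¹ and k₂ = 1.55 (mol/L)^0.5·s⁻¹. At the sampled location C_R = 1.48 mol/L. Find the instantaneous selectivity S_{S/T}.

S_{S/T} = r_S/r_T = (k₁·C_R^2)/(k₂·C_R^0.5) = (k₁/k₂)·C_R^1.5.
= (0.0833×1.480^2) / (1.55×1.480^0.5) = 0.1825/1.886 = 0.0968.
Since the desired path is higher order in R, keeping C_R high (PFR or concentrated feed) favours S.

0.0968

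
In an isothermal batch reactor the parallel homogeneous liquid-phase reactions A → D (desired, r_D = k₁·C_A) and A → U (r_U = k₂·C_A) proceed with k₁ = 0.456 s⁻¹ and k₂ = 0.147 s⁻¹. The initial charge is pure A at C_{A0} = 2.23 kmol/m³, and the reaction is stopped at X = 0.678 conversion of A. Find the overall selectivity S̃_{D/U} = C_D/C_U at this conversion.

C_A = C_{A0}(1−X) = 0.7181 kmol/m³.
Both paths are first order in A, so the instantaneous fraction to D is constant: dC_D/d(−C_A) = k₁/(k₁+k₂) = 0.7562.
C_D = 0.7562·(C_{A0}−C_A) = 0.7562×1.512 = 1.14 kmol/m³.
C_U = (C_{A0}−C_A)−C_D = 0.3686 kmol/m³; S̃_{D/U} = 1.143/0.3686 = 3.10.

3.10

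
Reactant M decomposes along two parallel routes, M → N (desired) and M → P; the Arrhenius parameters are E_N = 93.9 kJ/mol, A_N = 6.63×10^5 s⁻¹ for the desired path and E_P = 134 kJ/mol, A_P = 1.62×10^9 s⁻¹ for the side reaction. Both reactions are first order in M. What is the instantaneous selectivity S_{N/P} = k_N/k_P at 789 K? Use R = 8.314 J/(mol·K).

k_N/k_P = (A_N/A_P)·exp[−(E_N−E_P)/(RT)] = (A_N/A_P)·exp[(E_P−E_N)/(RT)].
(E_P−E_N)/(RT) = (134−93.9)×10³/(8.314×789) = 40100/6560 = 6.113.
k_N/k_P = (6.63×10^5/1.62×10^9)·exp(6.113) = 4.093×10^-4 × 451.7 = 0.185.

0.185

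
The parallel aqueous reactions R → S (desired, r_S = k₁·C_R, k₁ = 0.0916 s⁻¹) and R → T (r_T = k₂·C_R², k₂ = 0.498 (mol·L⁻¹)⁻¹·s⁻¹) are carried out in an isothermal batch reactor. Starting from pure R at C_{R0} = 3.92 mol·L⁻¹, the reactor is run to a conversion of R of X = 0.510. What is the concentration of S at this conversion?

C_R = C_{R0}(1−X) = 1.921 mol·L⁻¹.
Along a PFR/batch, dC_S/dC_R = −r_S/(r_S+r_T) = −k₁/(k₁+k₂·C_R).
Integrating from C_{R0} to C_R: C_S = (0.0916/0.498)·ln[(0.0916+0.498·3.92)/(0.0916+0.498·1.92)] = 0.1839·ln(2.044/1.048) = 0.1228 mol·L⁻¹.

0.123 mol·L⁻¹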